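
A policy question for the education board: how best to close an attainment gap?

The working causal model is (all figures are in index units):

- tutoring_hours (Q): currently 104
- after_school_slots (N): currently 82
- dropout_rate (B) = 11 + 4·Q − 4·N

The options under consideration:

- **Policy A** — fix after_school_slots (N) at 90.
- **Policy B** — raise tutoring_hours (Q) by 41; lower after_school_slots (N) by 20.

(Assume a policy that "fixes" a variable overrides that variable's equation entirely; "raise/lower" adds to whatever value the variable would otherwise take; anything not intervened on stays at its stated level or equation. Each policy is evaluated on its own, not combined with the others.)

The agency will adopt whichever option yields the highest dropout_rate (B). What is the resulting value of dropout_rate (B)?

343

Policy A (N := 90):
  Q = 104
  N = 90
  B = 11 + 4·104 − 4·90 = 67
Policy B (Q + 41, N − 20):
  Q = 104 + 41 = 145
  N = 82 − 20 = 62
  B = 11 + 4·145 − 4·62 = 343
Comparing — Policy A: B=67, Policy B: B=343. Highest is 343 (Policy B).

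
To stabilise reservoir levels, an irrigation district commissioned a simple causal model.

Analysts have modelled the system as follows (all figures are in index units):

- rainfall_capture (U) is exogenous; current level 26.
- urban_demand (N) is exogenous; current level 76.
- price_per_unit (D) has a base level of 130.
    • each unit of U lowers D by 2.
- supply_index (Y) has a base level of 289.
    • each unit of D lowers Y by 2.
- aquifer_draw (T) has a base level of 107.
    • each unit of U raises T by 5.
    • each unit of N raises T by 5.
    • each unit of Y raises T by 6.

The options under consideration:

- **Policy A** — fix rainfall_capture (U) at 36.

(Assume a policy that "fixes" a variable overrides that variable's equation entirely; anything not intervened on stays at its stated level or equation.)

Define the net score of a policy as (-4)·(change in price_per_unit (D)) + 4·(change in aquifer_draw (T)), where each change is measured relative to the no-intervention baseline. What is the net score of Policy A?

1240

Baseline:
  U = 26
  N = 76
  D = 130 − 2·26 = 78
  Y = 289 − 2·78 = 133
  T = 107 + 5·26 + 5·76 + 6·133 = 1415
Policy A (U := 36):
  U = 36
  N = 76
  D = 130 − 2·36 = 58
  Y = 289 − 2·58 = 173
  T = 107 + 5·36 + 5·76 + 6·173 = 1705
ΔD = 58 − 78 = -20; ΔT = 1705 − 1415 = 290
Score = (-4)·(-20) + 4·290 = 1240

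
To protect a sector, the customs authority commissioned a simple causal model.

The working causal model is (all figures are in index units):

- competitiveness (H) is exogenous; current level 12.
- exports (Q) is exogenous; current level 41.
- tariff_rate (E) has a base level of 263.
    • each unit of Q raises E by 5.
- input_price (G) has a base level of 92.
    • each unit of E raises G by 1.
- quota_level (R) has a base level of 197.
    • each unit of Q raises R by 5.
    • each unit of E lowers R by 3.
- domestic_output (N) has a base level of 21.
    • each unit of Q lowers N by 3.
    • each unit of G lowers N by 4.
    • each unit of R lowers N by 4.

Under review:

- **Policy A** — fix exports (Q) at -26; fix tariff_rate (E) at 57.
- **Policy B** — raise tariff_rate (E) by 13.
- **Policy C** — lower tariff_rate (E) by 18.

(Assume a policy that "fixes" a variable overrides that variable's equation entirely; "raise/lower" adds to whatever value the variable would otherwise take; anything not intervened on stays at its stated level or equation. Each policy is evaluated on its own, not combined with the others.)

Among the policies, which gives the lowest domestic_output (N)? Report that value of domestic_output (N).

Policy A (Q := -26, E := 57):
  Q = -26
  E = 57
  G = 92 + 57 = 149
  R = 197 + 5·(-26) − 3·57 = -104
  N = 21 − 3·(-26) − 4·149 − 4·(-104) = -81
Policy B (E + 13):
  Q = 41
  E = 263 + 5·41 (+13 from intervention) = 481
  G = 92 + 481 = 573
  R = 197 + 5·41 − 3·481 = -1041
  N = 21 − 3·41 − 4·573 − 4·(-1041) = 1770
Policy C (E − 18):
  Q = 41
  E = 263 + 5·41 (−18 from intervention) = 450
  G = 92 + 450 = 542
  R = 197 + 5·41 − 3·450 = -948
  N = 21 − 3·41 − 4·542 − 4·(-948) = 1522
Comparing — Policy A: N=-81, Policy B: N=1770, Policy C: N=1522. Lowest is -81 (Policy A).

-81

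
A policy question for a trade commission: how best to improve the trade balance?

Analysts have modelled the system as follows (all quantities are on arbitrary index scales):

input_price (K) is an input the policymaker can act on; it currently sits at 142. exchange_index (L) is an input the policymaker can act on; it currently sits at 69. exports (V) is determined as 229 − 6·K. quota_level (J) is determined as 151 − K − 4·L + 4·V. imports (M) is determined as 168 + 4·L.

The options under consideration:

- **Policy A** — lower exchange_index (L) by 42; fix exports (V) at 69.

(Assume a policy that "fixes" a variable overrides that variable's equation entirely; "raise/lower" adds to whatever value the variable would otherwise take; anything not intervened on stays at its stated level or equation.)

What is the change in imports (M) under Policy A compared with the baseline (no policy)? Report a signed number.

Baseline:
  L = 69
  M = 168 + 4·69 = 444
Policy A (L − 42, V := 69):
  L = 69 − 42 = 27
  M = 168 + 4·27 = 276
Change in M: 276 − 444 = -168

-168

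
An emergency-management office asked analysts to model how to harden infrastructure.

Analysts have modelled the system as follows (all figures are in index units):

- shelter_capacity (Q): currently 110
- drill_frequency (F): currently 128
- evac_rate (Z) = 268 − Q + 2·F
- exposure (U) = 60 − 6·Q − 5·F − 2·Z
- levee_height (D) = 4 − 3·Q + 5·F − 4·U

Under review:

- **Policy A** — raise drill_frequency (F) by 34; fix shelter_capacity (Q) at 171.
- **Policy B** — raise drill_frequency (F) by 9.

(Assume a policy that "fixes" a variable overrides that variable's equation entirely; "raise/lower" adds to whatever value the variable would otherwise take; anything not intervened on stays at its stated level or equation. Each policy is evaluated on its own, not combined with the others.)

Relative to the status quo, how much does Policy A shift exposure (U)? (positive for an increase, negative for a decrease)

-550

Baseline:
  Q = 110
  F = 128
  Z = 268 − 110 + 2·128 = 414
  U = 60 − 6·110 − 5·128 − 2·414 = -2068
Policy A (F + 34, Q := 171):
  Q = 171
  F = 128 + 34 = 162
  Z = 268 − 171 + 2·162 = 421
  U = 60 − 6·171 − 5·162 − 2·421 = -2618
Change in U: -2618 − (-2068) = -550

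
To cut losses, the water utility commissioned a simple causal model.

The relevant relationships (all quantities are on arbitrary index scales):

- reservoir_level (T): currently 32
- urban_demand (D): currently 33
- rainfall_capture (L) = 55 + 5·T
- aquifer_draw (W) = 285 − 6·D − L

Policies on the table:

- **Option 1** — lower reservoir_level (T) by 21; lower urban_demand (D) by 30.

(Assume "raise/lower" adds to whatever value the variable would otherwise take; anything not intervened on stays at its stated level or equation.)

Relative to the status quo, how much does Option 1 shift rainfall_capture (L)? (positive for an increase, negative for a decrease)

-105

Baseline:
  T = 32
  L = 55 + 5·32 = 215
Option 1 (T − 21, D − 30):
  T = 32 − 21 = 11
  L = 55 + 5·11 = 110
Change in L: 110 − 215 = -105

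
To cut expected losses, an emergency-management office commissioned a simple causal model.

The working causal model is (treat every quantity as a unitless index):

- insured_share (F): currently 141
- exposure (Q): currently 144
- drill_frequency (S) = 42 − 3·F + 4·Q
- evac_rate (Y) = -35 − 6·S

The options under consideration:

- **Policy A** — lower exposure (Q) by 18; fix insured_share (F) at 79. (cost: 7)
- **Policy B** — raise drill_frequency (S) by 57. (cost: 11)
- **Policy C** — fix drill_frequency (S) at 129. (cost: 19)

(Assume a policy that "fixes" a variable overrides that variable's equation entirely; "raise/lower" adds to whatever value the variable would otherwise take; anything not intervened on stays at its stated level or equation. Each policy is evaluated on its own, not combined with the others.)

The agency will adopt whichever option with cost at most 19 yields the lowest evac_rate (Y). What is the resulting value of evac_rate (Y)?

-1889

Policy A (Q − 18, F := 79):
  F = 79
  Q = 144 − 18 = 126
  S = 42 − 3·79 + 4·126 = 309
  Y = -35 − 6·309 = -1889
Policy B (S + 57):
  F = 141
  Q = 144
  S = 42 − 3·141 + 4·144 (+57 from intervention) = 252
  Y = -35 − 6·252 = -1547
Policy C (S := 129):
  F = 141
  Q = 144
  S = 129
  Y = -35 − 6·129 = -809
Comparing — Policy A: Y=-1889, Policy B: Y=-1547, Policy C: Y=-809. Lowest is -1889 (Policy A).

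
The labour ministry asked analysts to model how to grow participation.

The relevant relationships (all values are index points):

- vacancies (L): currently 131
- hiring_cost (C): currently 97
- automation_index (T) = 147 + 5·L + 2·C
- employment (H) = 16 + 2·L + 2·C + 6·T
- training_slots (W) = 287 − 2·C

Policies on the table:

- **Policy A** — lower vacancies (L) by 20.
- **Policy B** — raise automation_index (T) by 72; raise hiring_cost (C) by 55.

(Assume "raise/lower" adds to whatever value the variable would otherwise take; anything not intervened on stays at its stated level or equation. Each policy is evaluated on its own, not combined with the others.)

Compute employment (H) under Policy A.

Policy A (L − 20):
  L = 131 − 20 = 111
  C = 97
  T = 147 + 5·111 + 2·97 = 896
  H = 16 + 2·111 + 2·97 + 6·896 = 5808

5808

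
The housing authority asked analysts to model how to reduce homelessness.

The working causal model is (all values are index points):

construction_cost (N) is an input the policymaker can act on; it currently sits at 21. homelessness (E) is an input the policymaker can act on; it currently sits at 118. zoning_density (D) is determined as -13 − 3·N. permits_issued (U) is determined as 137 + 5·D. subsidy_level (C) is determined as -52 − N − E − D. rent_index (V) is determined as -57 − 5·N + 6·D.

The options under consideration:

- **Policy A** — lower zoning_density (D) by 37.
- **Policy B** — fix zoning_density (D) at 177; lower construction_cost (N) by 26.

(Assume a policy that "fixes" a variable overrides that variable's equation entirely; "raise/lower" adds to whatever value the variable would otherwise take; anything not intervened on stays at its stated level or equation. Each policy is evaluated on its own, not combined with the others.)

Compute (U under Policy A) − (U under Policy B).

-1450

Policy A (D − 37):
  N = 21
  D = -13 − 3·21 (−37 from intervention) = -113
  U = 137 + 5·(-113) = -428
Policy B (D := 177, N − 26):
  N = 21 − 26 = -5
  D = 177
  U = 137 + 5·177 = 1022
U: -428 − 1022 = -1450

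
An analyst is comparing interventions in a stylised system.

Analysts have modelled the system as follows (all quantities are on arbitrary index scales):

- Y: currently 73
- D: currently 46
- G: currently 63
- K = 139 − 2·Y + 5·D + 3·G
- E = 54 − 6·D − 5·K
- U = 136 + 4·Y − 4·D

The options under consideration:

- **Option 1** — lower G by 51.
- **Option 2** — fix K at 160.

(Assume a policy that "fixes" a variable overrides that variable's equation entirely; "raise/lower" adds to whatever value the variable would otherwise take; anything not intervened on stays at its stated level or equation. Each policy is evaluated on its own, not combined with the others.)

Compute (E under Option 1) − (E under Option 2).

-495

Option 1 (G − 51):
  Y = 73
  D = 46
  G = 63 − 51 = 12
  K = 139 − 2·73 + 5·46 + 3·12 = 259
  E = 54 − 6·46 − 5·259 = -1517
Option 2 (K := 160):
  Y = 73
  D = 46
  G = 63
  K = 160
  E = 54 − 6·46 − 5·160 = -1022
E: -1517 − (-1022) = -495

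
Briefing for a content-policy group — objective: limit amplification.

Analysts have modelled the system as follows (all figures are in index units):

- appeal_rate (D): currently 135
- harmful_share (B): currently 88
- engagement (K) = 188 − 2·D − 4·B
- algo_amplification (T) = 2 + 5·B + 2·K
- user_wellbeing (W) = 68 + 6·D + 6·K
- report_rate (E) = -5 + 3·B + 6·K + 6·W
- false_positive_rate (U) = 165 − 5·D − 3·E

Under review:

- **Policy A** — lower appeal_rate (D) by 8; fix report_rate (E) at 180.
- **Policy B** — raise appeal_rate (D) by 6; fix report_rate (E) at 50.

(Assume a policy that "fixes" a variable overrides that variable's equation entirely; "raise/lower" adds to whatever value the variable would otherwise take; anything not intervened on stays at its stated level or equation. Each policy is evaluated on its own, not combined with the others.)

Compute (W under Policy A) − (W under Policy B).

Policy A (D − 8, E := 180):
  D = 135 − 8 = 127
  B = 88
  K = 188 − 2·127 − 4·88 = -418
  W = 68 + 6·127 + 6·(-418) = -1678
Policy B (D + 6, E := 50):
  D = 135 + 6 = 141
  B = 88
  K = 188 − 2·141 − 4·88 = -446
  W = 68 + 6·141 + 6·(-446) = -1762
W: -1678 − (-1762) = 84

84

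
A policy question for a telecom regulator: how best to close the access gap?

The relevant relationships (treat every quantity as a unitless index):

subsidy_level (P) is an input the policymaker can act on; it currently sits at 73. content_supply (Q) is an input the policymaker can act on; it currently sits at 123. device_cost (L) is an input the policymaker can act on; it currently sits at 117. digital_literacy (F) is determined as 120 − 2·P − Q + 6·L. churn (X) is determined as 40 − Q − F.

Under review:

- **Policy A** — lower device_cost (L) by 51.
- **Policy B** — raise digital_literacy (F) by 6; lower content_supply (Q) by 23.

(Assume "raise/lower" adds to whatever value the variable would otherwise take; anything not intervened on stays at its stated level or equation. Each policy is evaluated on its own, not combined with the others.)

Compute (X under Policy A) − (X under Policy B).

312

Policy A (L − 51):
  P = 73
  Q = 123
  L = 117 − 51 = 66
  F = 120 − 2·73 − 123 + 6·66 = 247
  X = 40 − 123 − 247 = -330
Policy B (F + 6, Q − 23):
  P = 73
  Q = 123 − 23 = 100
  L = 117
  F = 120 − 2·73 − 100 + 6·117 (+6 from intervention) = 582
  X = 40 − 100 − 582 = -642
X: -330 − (-642) = 312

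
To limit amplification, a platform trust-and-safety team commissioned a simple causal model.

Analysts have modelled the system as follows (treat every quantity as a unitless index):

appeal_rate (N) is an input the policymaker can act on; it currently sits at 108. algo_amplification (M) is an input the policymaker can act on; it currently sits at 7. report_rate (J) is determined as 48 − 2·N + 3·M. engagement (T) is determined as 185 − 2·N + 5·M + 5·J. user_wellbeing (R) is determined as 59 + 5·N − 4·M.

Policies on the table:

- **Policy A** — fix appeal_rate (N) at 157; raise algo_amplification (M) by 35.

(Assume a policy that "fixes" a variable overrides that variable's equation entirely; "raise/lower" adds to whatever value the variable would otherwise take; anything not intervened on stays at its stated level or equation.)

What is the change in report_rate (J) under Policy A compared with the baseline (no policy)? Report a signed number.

7

Baseline:
  N = 108
  M = 7
  J = 48 − 2·108 + 3·7 = -147
Policy A (N := 157, M + 35):
  N = 157
  M = 7 + 35 = 42
  J = 48 − 2·157 + 3·42 = -140
Change in J: -140 − (-147) = 7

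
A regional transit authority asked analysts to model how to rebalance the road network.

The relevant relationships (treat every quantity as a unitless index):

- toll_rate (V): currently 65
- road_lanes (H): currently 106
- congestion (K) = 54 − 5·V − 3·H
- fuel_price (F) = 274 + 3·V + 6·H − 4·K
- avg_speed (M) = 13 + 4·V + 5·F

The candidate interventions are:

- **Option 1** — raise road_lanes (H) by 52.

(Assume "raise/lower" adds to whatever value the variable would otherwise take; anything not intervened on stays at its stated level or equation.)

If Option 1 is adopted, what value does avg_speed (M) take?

Option 1 (H + 52):
  V = 65
  H = 106 + 52 = 158
  K = 54 − 5·65 − 3·158 = -745
  F = 274 + 3·65 + 6·158 − 4·(-745) = 4397
  M = 13 + 4·65 + 5·4397 = 22258

22258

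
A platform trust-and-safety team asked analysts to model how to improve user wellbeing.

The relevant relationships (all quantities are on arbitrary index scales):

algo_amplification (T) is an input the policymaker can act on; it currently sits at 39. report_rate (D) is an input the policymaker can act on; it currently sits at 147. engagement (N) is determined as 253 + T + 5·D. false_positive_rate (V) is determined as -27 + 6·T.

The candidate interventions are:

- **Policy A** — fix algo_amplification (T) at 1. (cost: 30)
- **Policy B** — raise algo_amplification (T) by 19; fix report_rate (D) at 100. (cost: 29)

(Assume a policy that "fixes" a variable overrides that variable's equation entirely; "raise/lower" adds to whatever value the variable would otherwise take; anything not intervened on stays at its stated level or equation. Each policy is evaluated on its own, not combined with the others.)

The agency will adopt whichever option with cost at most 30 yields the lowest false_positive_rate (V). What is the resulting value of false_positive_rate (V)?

Policy A (T := 1):
  T = 1
  V = -27 + 6·1 = -21
Policy B (T + 19, D := 100):
  T = 39 + 19 = 58
  V = -27 + 6·58 = 321
Comparing — Policy A: V=-21, Policy B: V=321. Lowest is -21 (Policy A).

-21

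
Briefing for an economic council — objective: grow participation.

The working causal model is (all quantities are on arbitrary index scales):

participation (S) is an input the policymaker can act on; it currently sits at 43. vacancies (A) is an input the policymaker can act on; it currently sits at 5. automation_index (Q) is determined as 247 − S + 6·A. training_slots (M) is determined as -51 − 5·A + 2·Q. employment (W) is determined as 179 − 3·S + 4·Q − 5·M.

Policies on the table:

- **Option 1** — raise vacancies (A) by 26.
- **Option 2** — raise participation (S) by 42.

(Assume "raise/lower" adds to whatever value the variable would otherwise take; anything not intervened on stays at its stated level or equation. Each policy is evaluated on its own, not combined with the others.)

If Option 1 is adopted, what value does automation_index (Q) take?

Option 1 (A + 26):
  S = 43
  A = 5 + 26 = 31
  Q = 247 − 43 + 6·31 = 390

390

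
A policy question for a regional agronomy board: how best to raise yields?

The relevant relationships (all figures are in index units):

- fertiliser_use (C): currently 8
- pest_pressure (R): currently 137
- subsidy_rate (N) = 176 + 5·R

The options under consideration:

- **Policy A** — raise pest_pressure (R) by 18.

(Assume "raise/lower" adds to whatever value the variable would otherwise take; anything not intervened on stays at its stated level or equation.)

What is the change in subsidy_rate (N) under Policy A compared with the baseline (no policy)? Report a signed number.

Baseline:
  R = 137
  N = 176 + 5·137 = 861
Policy A (R + 18):
  R = 137 + 18 = 155
  N = 176 + 5·155 = 951
Change in N: 951 − 861 = 90

90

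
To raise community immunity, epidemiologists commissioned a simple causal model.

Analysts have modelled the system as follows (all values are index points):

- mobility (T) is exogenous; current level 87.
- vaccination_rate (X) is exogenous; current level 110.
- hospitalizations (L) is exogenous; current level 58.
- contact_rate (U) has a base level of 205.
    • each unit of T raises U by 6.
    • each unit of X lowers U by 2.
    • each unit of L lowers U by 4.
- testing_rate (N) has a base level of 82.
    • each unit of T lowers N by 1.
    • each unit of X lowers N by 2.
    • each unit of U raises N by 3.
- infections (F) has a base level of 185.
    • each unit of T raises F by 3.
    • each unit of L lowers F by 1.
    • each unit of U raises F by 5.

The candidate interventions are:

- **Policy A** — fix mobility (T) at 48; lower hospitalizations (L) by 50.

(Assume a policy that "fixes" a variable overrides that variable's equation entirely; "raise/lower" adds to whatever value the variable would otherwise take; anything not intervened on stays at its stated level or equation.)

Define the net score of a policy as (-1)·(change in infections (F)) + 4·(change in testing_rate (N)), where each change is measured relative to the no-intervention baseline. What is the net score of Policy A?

-15

Baseline:
  T = 87
  X = 110
  L = 58
  U = 205 + 6·87 − 2·110 − 4·58 = 275
  N = 82 − 87 − 2·110 + 3·275 = 600
  F = 185 + 3·87 − 58 + 5·275 = 1763
Policy A (T := 48, L − 50):
  T = 48
  X = 110
  L = 58 − 50 = 8
  U = 205 + 6·48 − 2·110 − 4·8 = 241
  N = 82 − 48 − 2·110 + 3·241 = 537
  F = 185 + 3·48 − 8 + 5·241 = 1526
ΔF = 1526 − 1763 = -237; ΔN = 537 − 600 = -63
Score = (-1)·(-237) + 4·(-63) = -15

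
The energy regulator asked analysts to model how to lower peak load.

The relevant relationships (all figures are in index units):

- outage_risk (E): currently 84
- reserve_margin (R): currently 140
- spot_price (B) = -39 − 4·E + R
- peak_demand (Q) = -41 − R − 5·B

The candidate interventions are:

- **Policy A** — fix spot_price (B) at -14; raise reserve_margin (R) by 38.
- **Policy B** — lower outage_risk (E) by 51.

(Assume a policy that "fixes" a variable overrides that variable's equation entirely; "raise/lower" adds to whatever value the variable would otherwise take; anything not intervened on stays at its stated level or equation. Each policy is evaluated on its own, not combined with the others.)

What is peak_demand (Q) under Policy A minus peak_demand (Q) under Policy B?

Policy A (B := -14, R + 38):
  E = 84
  R = 140 + 38 = 178
  B = -14
  Q = -41 − 178 − 5·(-14) = -149
Policy B (E − 51):
  E = 84 − 51 = 33
  R = 140
  B = -39 − 4·33 + 140 = -31
  Q = -41 − 140 − 5·(-31) = -26
Q: -149 − (-26) = -123

-123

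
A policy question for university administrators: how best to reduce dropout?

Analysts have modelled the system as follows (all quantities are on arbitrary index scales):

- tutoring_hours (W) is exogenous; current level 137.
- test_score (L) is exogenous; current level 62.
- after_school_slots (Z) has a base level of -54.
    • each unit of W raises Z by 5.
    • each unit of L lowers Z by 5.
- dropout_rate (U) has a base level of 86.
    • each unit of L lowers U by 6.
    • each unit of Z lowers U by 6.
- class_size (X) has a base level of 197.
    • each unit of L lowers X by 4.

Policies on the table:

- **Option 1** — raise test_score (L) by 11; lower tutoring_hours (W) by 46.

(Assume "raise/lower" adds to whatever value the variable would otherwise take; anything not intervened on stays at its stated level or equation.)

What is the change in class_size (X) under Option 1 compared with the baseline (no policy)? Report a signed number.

Baseline:
  L = 62
  X = 197 − 4·62 = -51
Option 1 (L + 11, W − 46):
  L = 62 + 11 = 73
  X = 197 − 4·73 = -95
Change in X: -95 − (-51) = -44

-44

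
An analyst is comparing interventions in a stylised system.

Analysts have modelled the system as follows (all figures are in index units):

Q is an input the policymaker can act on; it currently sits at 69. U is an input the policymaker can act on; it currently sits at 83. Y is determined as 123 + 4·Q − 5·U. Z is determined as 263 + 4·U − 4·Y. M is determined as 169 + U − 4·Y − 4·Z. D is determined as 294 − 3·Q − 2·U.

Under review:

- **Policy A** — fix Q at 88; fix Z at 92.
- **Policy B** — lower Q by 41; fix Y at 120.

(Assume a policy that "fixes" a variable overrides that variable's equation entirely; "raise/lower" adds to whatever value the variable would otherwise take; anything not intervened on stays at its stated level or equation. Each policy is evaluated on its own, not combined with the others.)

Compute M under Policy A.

-356

Policy A (Q := 88, Z := 92):
  Q = 88
  U = 83
  Y = 123 + 4·88 − 5·83 = 60
  Z = 92
  M = 169 + 83 − 4·60 − 4·92 = -356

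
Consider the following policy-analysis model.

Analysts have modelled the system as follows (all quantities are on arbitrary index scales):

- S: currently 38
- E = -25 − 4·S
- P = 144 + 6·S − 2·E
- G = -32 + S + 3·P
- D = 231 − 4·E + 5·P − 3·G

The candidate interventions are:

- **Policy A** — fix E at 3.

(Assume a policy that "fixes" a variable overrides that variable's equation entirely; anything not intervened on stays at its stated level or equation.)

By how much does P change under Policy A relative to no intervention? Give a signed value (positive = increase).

-360

Baseline:
  S = 38
  E = -25 − 4·38 = -177
  P = 144 + 6·38 − 2·(-177) = 726
Policy A (E := 3):
  S = 38
  E = 3
  P = 144 + 6·38 − 2·3 = 366
Change in P: 366 − 726 = -360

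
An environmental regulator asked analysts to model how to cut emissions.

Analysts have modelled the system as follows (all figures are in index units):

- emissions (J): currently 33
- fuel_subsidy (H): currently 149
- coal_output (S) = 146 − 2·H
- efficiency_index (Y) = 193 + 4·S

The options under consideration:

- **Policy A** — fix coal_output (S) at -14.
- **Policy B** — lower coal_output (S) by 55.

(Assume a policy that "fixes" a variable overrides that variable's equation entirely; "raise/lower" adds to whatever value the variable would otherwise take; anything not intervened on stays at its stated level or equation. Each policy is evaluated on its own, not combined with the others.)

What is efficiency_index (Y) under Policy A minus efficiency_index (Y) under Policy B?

Policy A (S := -14):
  H = 149
  S = -14
  Y = 193 + 4·(-14) = 137
Policy B (S − 55):
  H = 149
  S = 146 − 2·149 (−55 from intervention) = -207
  Y = 193 + 4·(-207) = -635
Y: 137 − (-635) = 772

772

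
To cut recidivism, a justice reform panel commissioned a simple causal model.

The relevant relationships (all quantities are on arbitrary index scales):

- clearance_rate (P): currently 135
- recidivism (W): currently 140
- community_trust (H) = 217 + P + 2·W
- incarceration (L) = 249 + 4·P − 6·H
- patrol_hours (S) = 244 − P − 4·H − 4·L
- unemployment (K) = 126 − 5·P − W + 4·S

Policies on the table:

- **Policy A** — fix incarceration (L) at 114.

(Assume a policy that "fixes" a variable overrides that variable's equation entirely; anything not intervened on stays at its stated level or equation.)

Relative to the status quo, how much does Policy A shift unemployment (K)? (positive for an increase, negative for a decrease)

Baseline:
  P = 135
  W = 140
  H = 217 + 135 + 2·140 = 632
  L = 249 + 4·135 − 6·632 = -3003
  S = 244 − 135 − 4·632 − 4·(-3003) = 9593
  K = 126 − 5·135 − 140 + 4·9593 = 37683
Policy A (L := 114):
  P = 135
  W = 140
  H = 217 + 135 + 2·140 = 632
  L = 114
  S = 244 − 135 − 4·632 − 4·114 = -2875
  K = 126 − 5·135 − 140 + 4·(-2875) = -12189
Change in K: -12189 − 37683 = -49872

-49872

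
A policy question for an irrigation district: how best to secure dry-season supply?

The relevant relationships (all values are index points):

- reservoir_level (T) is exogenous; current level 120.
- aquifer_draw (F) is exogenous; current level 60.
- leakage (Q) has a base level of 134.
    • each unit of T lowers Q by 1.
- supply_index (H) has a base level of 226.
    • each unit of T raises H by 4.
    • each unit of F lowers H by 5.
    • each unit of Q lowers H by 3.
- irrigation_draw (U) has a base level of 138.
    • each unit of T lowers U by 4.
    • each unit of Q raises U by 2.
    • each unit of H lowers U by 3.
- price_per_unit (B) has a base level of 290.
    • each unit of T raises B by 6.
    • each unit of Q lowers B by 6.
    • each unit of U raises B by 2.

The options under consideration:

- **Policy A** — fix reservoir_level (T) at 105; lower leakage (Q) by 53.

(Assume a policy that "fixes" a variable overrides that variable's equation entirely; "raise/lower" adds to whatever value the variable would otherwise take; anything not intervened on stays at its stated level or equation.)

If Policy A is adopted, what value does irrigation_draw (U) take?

Policy A (T := 105, Q − 53):
  T = 105
  F = 60
  Q = 134 − 105 (−53 from intervention) = -24
  H = 226 + 4·105 − 5·60 − 3·(-24) = 418
  U = 138 − 4·105 + 2·(-24) − 3·418 = -1584

-1584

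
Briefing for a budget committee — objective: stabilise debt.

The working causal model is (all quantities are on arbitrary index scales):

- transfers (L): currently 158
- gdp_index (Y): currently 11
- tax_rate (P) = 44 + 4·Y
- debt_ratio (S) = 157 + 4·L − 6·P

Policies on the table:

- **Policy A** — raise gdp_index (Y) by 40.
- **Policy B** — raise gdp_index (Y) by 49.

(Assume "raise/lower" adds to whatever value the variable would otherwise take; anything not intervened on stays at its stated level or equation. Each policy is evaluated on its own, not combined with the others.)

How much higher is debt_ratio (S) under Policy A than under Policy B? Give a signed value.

Policy A (Y + 40):
  L = 158
  Y = 11 + 40 = 51
  P = 44 + 4·51 = 248
  S = 157 + 4·158 − 6·248 = -699
Policy B (Y + 49):
  L = 158
  Y = 11 + 49 = 60
  P = 44 + 4·60 = 284
  S = 157 + 4·158 − 6·284 = -915
S: -699 − (-915) = 216

216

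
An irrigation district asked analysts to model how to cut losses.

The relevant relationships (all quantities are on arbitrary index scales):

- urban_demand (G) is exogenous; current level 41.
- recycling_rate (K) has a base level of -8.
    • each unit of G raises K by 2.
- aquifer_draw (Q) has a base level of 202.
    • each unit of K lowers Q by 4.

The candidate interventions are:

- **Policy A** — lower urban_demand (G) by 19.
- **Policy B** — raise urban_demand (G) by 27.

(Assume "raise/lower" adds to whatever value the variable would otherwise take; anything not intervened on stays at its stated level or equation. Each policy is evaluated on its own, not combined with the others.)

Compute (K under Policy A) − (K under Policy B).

-92

Policy A (G − 19):
  G = 41 − 19 = 22
  K = -8 + 2·22 = 36
Policy B (G + 27):
  G = 41 + 27 = 68
  K = -8 + 2·68 = 128
K: 36 − 128 = -92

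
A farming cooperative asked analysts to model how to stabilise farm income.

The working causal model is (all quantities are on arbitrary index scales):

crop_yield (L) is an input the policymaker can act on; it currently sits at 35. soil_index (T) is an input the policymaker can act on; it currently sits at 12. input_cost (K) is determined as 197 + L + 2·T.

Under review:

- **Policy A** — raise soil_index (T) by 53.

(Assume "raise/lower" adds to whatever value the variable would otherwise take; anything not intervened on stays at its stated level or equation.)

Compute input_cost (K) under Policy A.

Policy A (T + 53):
  L = 35
  T = 12 + 53 = 65
  K = 197 + 35 + 2·65 = 362

362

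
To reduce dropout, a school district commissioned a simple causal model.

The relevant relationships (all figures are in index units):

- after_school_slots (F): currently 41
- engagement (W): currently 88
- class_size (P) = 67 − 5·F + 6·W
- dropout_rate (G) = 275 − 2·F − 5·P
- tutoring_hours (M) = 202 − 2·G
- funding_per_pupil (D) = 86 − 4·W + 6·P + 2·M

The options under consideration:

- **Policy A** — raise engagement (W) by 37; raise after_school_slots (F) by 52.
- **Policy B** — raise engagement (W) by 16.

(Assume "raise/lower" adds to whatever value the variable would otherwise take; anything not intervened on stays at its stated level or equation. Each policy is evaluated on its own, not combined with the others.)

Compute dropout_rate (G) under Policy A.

Policy A (W + 37, F + 52):
  F = 41 + 52 = 93
  W = 88 + 37 = 125
  P = 67 − 5·93 + 6·125 = 352
  G = 275 − 2·93 − 5·352 = -1671

-1671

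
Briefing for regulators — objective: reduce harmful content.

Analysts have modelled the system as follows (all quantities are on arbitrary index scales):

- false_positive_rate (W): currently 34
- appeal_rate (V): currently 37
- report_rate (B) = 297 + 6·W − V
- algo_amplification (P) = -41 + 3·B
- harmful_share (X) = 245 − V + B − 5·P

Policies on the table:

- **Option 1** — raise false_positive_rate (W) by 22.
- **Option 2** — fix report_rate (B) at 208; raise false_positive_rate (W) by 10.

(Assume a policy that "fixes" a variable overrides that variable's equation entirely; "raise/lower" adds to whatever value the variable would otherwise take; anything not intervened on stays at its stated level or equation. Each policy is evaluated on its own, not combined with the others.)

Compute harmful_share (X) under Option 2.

-2499

Option 2 (B := 208, W + 10):
  W = 34 + 10 = 44
  V = 37
  B = 208
  P = -41 + 3·208 = 583
  X = 245 − 37 + 208 − 5·583 = -2499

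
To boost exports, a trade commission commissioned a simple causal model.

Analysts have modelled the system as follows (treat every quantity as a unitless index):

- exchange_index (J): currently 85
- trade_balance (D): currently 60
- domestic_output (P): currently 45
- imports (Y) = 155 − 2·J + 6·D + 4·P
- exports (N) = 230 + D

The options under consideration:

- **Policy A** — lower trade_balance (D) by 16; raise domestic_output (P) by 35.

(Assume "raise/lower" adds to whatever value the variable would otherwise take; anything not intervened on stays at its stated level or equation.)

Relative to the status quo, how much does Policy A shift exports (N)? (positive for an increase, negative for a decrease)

Baseline:
  D = 60
  N = 230 + 60 = 290
Policy A (D − 16, P + 35):
  D = 60 − 16 = 44
  N = 230 + 44 = 274
Change in N: 274 − 290 = -16

-16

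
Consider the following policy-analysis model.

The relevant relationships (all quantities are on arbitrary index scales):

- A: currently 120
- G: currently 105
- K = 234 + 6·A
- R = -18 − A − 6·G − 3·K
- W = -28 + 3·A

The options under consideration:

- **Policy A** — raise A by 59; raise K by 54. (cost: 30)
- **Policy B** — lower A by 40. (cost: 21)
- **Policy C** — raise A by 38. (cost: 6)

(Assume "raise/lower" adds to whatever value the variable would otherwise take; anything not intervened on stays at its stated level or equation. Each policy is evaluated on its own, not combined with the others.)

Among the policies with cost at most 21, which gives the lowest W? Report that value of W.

Policy B (A − 40):
  A = 120 − 40 = 80
  W = -28 + 3·80 = 212
Policy C (A + 38):
  A = 120 + 38 = 158
  W = -28 + 3·158 = 446
Comparing — Policy B: W=212, Policy C: W=446. Lowest is 212 (Policy B).

212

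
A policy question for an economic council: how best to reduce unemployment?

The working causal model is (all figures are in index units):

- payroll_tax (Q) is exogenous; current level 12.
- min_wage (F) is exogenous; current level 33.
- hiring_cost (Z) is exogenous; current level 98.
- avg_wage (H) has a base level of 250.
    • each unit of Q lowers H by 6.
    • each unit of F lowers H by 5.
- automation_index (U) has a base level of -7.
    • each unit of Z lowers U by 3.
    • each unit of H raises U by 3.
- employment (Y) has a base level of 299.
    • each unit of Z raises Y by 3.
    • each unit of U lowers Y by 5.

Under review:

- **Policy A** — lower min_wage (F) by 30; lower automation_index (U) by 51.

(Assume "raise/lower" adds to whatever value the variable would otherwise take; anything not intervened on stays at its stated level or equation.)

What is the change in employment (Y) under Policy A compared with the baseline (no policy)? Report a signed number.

Baseline:
  Q = 12
  F = 33
  Z = 98
  H = 250 − 6·12 − 5·33 = 13
  U = -7 − 3·98 + 3·13 = -262
  Y = 299 + 3·98 − 5·(-262) = 1903
Policy A (F − 30, U − 51):
  Q = 12
  F = 33 − 30 = 3
  Z = 98
  H = 250 − 6·12 − 5·3 = 163
  U = -7 − 3·98 + 3·163 (−51 from intervention) = 137
  Y = 299 + 3·98 − 5·137 = -92
Change in Y: -92 − 1903 = -1995

-1995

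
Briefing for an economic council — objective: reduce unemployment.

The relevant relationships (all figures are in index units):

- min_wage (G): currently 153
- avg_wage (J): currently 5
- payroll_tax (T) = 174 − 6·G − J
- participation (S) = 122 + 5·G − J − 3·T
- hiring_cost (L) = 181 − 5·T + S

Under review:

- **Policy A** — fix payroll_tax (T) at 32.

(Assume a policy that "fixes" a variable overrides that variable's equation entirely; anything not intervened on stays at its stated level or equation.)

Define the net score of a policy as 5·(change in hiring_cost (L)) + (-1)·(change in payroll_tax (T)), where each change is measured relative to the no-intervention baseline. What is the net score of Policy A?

Baseline:
  G = 153
  J = 5
  T = 174 − 6·153 − 5 = -749
  S = 122 + 5·153 − 5 − 3·(-749) = 3129
  L = 181 − 5·(-749) + 3129 = 7055
Policy A (T := 32):
  G = 153
  J = 5
  T = 32
  S = 122 + 5·153 − 5 − 3·32 = 786
  L = 181 − 5·32 + 786 = 807
ΔL = 807 − 7055 = -6248; ΔT = 32 − (-749) = 781
Score = 5·(-6248) + (-1)·781 = -32021

-32021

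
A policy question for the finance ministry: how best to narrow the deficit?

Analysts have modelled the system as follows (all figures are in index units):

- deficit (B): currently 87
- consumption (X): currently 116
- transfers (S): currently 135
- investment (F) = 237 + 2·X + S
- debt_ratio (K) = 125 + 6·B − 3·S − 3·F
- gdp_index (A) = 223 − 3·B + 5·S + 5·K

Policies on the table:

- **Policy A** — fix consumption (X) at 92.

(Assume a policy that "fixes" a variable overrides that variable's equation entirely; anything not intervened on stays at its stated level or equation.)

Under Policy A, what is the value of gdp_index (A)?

-6493

Policy A (X := 92):
  B = 87
  X = 92
  S = 135
  F = 237 + 2·92 + 135 = 556
  K = 125 + 6·87 − 3·135 − 3·556 = -1426
  A = 223 − 3·87 + 5·135 + 5·(-1426) = -6493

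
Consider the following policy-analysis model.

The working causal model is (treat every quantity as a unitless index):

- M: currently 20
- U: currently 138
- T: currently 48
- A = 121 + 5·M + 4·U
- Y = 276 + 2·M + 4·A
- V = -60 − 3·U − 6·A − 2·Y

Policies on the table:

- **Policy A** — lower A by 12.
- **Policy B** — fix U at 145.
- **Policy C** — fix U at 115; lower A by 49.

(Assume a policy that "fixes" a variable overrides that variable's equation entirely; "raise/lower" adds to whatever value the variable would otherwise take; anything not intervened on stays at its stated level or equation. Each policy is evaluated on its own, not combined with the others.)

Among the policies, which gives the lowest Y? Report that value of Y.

2844

Policy A (A − 12):
  M = 20
  U = 138
  A = 121 + 5·20 + 4·138 (−12 from intervention) = 761
  Y = 276 + 2·20 + 4·761 = 3360
Policy B (U := 145):
  M = 20
  U = 145
  A = 121 + 5·20 + 4·145 = 801
  Y = 276 + 2·20 + 4·801 = 3520
Policy C (U := 115, A − 49):
  M = 20
  U = 115
  A = 121 + 5·20 + 4·115 (−49 from intervention) = 632
  Y = 276 + 2·20 + 4·632 = 2844
Comparing — Policy A: Y=3360, Policy B: Y=3520, Policy C: Y=2844. Lowest is 2844 (Policy C).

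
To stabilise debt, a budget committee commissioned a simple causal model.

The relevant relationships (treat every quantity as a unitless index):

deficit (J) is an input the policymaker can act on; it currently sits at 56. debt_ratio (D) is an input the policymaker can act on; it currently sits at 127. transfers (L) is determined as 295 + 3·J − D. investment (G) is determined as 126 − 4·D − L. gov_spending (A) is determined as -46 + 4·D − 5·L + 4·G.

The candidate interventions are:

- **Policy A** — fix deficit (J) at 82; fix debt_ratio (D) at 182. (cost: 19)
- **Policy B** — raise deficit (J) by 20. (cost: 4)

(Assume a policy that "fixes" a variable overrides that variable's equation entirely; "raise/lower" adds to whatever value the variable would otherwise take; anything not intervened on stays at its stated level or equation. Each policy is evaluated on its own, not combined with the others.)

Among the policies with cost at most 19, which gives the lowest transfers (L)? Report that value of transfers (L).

Policy A (J := 82, D := 182):
  J = 82
  D = 182
  L = 295 + 3·82 − 182 = 359
Policy B (J + 20):
  J = 56 + 20 = 76
  D = 127
  L = 295 + 3·76 − 127 = 396
Comparing — Policy A: L=359, Policy B: L=396. Lowest is 359 (Policy A).

359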